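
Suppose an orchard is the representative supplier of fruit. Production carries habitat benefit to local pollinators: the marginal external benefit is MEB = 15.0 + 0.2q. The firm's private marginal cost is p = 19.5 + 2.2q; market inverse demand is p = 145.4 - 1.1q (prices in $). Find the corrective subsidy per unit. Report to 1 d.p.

Social marginal cost = private MC − MEB = 4.5 + 2.0q.
Set SMC = demand: 4.5 + 2.0q = 145.4 - 1.1q → q* = 45.4516.
The Pigouvian subsidy equals MEB at q*: 15.0 + 0.2×45.4516 = 24.0903.

subsidy = $24.1 per unit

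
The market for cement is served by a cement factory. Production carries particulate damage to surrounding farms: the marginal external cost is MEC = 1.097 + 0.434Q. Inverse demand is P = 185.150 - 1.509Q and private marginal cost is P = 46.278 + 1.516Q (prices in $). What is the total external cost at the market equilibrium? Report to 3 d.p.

$507.700

Market equilibrium (private): 46.278 + 1.516Q = 185.150 - 1.509Q → Q_m = 45.9081.
Total external cost = ∫₀^{Q_m} (1.097 + 0.434Q) dQ = 1.097×45.9081 + ½×0.434×45.9081² = 507.7003.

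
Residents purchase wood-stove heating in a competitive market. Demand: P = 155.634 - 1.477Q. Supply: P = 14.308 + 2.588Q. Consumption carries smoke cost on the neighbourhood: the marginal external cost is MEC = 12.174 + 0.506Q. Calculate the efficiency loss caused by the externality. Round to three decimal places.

DWL = 96.916

Market equilibrium (private): 14.308 + 2.588Q = 155.634 - 1.477Q → Q_m = 34.7665.
Social marginal benefit = demand − MEC = 143.460 - 1.983Q.
Set SMB = MC: 143.460 - 1.983Q = 14.308 + 2.588Q → Q* = 28.2546.
The welfare-loss triangle has base |Q_m − Q*| and height MEC(Q_m) (the vertical gap between SMB and MC is zero at Q* and MEC at Q_m).
DWL = ½ × 6.5119 × 29.7659 = 96.9163.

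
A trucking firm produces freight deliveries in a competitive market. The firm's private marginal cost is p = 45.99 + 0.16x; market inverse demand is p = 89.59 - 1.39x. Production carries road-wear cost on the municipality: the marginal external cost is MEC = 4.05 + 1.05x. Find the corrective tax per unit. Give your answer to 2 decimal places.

Social marginal cost = private MC + MEC = 50.04 + 1.21x.
Set SMC = demand: 50.04 + 1.21x = 89.59 - 1.39x → x* = 15.2115.
The Pigouvian tax equals MEC at x*: 4.05 + 1.05×15.2115 = 20.0221.

tax = 20.02 per unit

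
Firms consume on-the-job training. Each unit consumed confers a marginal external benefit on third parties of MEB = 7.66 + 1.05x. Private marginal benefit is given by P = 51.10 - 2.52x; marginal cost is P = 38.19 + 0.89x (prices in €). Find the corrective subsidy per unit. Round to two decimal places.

subsidy = €16.81 per unit

Social marginal benefit = demand + MEB = 58.76 - 1.47x.
Set SMB = MC: 58.76 - 1.47x = 38.19 + 0.89x → x* = 8.7161.
The Pigouvian subsidy equals MEB at x*: 7.66 + 1.05×8.7161 = 16.8119.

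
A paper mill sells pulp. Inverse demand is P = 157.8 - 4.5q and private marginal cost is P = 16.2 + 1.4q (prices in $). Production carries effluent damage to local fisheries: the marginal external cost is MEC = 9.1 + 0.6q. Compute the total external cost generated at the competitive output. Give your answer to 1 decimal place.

Market equilibrium (private): 16.2 + 1.4q = 157.8 - 4.5q → q_m = 24.0000.
Total external cost = ∫₀^{q_m} (9.1 + 0.6q) dq = 9.1×24.0000 + ½×0.6×24.0000² = 391.2000.

$391.2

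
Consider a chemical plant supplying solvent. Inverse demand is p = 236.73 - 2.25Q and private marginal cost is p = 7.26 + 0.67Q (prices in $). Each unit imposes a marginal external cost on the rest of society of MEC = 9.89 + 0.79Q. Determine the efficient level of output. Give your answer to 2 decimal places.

Q* = 59.19

Social marginal cost = private MC + MEC = 17.15 + 1.46Q.
Set SMC = demand: 17.15 + 1.46Q = 236.73 - 2.25Q → Q* = 59.1860.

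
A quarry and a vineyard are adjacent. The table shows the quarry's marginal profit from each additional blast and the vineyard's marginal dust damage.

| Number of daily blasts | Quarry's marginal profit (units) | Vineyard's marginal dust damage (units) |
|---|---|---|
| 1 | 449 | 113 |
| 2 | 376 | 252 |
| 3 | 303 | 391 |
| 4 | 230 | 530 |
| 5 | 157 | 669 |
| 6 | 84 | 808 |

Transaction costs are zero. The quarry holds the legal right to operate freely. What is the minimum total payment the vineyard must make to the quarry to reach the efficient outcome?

Left alone the quarry would choose level 6 (marginal profit stays positive).
Efficient level: k* = 2 (marginal profit ≥ marginal dust damage through 2).
The vineyard must at least cover the quarry's forgone profit from cutting 6→2: 303 + 230 + 157 + 84 = 774.

774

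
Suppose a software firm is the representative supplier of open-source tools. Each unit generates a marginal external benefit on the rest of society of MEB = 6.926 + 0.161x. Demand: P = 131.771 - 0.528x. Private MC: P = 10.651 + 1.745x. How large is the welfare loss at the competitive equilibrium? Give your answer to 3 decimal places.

DWL = 56.915

Market equilibrium (private): 10.651 + 1.745x = 131.771 - 0.528x → x_m = 53.2864.
Social marginal cost = private MC − MEB = 3.725 + 1.584x.
Set SMC = demand: 3.725 + 1.584x = 131.771 - 0.528x → x* = 60.6278.
The welfare-loss triangle has base |x_m − x*| and height MEB(x_m) (the vertical gap between SMC and demand is zero at x* and MEB at x_m).
DWL = ½ × 7.3414 × 15.5051 = 56.9146.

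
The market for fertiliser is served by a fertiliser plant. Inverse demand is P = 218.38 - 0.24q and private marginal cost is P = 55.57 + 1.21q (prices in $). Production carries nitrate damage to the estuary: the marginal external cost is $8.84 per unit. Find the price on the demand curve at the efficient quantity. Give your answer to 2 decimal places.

Social marginal cost = private MC + MEC = 64.41 + 1.21q.
Set SMC = demand: 64.41 + 1.21q = 218.38 - 0.24q → q* = 106.1862.
Consumer price on the demand curve at q*: 218.38 − 0.24×106.1862 = 192.8953.

P = $192.90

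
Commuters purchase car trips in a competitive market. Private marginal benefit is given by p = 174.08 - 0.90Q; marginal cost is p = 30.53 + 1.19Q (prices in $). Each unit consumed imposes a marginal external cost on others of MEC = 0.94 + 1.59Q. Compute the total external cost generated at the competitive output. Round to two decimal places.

$3814.99

Market equilibrium (private): 30.53 + 1.19Q = 174.08 - 0.90Q → Q_m = 68.6842.
Total external cost = ∫₀^{Q_m} (0.94 + 1.59Q) dQ = 0.94×68.6842 + ½×1.59×68.6842² = 3814.9910.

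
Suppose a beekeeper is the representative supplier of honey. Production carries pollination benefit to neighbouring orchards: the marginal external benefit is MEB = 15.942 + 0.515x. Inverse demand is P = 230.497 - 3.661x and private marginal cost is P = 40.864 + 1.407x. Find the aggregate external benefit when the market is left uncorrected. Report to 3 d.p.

957.035

Market equilibrium (private): 40.864 + 1.407x = 230.497 - 3.661x → x_m = 37.4177.
Total external benefit = ∫₀^{x_m} (15.942 + 0.515x) dx = 15.942×37.4177 + ½×0.515×37.4177² = 957.0347.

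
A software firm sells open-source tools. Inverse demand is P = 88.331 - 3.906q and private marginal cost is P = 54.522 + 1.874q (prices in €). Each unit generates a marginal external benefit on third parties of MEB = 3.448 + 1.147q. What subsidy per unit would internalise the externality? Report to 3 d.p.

Social marginal cost = private MC − MEB = 51.074 + 0.727q.
Set SMC = demand: 51.074 + 0.727q = 88.331 - 3.906q → q* = 8.0417.
The Pigouvian subsidy equals MEB at q*: 3.448 + 1.147×8.0417 = 12.6718.

subsidy = €12.672 per unit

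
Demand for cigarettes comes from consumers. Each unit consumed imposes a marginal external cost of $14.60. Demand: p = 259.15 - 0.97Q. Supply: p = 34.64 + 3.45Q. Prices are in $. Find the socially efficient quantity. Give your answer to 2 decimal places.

Social marginal benefit = demand − MEC = 244.55 - 0.97Q.
Set SMB = MC: 244.55 - 0.97Q = 34.64 + 3.45Q → Q* = 47.4910.

Q* = 47.49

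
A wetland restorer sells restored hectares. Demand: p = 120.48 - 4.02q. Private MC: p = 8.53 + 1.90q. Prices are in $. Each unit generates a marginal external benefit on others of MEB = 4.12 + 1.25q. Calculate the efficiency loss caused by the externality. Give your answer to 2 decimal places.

DWL = $82.50

Market equilibrium (private): 8.53 + 1.90q = 120.48 - 4.02q → q_m = 18.9105.
Social marginal cost = private MC − MEB = 4.41 + 0.65q.
Set SMC = demand: 4.41 + 0.65q = 120.48 - 4.02q → q* = 24.8544.
Height of the DWL triangle at q_m is demand(q_m) − SMC(q_m) = MEB(q_m) = 27.7581.
DWL = ½ × 5.9439 × 27.7581 = 82.4957.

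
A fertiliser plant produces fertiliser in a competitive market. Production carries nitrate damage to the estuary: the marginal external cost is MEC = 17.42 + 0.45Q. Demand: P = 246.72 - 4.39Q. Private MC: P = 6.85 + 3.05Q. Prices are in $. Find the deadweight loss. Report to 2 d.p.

DWL = $64.60

Market equilibrium (private): 6.85 + 3.05Q = 246.72 - 4.39Q → Q_m = 32.2406.
Social marginal cost = private MC + MEC = 24.27 + 3.50Q.
Set SMC = demand: 24.27 + 3.50Q = 246.72 - 4.39Q → Q* = 28.1939.
The loss is the area between SMC and demand from Q* to Q_m; with linear curves that's a triangle of height MEC(Q_m).
DWL = ½ × 4.0467 × 31.9283 = 64.6021.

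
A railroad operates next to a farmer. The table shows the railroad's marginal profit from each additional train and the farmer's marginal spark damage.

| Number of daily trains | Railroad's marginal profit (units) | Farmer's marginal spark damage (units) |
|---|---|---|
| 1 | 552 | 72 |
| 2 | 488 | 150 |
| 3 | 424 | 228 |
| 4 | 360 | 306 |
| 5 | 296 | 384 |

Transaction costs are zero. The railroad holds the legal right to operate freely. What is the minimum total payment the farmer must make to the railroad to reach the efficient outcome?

Left alone the railroad would choose level 5 (marginal profit stays positive).
Efficient level: k* = 4 (marginal profit ≥ marginal spark damage through 4).
The farmer must at least cover the railroad's forgone profit from cutting 5→4: 296 = 296.

296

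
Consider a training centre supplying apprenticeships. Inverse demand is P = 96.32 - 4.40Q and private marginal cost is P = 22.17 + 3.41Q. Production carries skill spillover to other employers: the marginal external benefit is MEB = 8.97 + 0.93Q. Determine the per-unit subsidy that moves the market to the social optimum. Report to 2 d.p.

subsidy = 20.21 per unit

Social marginal cost = private MC − MEB = 13.20 + 2.48Q.
Set SMC = demand: 13.20 + 2.48Q = 96.32 - 4.40Q → Q* = 12.0814.
The Pigouvian subsidy equals MEB at Q*: 8.97 + 0.93×12.0814 = 20.2057.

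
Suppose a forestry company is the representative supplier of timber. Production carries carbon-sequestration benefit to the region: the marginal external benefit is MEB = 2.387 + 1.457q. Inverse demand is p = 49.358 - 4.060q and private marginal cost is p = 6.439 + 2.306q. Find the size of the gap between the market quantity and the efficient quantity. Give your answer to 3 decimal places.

Market equilibrium (private): 6.439 + 2.306q = 49.358 - 4.060q → q_m = 6.7419.
Social marginal cost = private MC − MEB = 4.052 + 0.849q.
Set SMC = demand: 4.052 + 0.849q = 49.358 - 4.060q → q* = 9.2292.
Gap = |6.7419 − 9.2292| = 2.4873.

2.487 units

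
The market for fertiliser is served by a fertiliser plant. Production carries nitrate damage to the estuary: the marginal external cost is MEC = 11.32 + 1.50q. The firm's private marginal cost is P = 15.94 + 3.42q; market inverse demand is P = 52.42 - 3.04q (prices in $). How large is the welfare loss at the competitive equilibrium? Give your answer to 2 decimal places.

DWL = $24.60

Market equilibrium (private): 15.94 + 3.42q = 52.42 - 3.04q → q_m = 5.6471.
Social marginal cost = private MC + MEC = 27.26 + 4.92q.
Set SMC = demand: 27.26 + 4.92q = 52.42 - 3.04q → q* = 3.1608.
The welfare-loss triangle has base |q_m − q*| and height MEC(q_m) (the vertical gap between SMC and demand is zero at q* and MEC at q_m).
DWL = ½ × 2.4863 × 19.7906 = 24.6027.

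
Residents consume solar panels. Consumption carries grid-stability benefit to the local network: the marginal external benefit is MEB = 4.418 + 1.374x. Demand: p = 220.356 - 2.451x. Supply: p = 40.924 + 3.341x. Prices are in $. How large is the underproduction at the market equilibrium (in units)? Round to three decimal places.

10.635 units

Market equilibrium (private): 40.924 + 3.341x = 220.356 - 2.451x → x_m = 30.9793.
Social marginal benefit = demand + MEB = 224.774 - 1.077x.
Set SMB = MC: 224.774 - 1.077x = 40.924 + 3.341x → x* = 41.6139.
Gap = |30.9793 − 41.6139| = 10.6346.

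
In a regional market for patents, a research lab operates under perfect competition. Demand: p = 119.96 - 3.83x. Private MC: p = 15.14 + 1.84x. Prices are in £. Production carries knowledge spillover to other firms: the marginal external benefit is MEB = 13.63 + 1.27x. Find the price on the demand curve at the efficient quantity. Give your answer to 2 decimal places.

Social marginal cost = private MC − MEB = 1.51 + 0.57x.
Set SMC = demand: 1.51 + 0.57x = 119.96 - 3.83x → x* = 26.9205.
Consumer price on the demand curve at x*: 119.96 − 3.83×26.9205 = 16.8545.

P = £16.85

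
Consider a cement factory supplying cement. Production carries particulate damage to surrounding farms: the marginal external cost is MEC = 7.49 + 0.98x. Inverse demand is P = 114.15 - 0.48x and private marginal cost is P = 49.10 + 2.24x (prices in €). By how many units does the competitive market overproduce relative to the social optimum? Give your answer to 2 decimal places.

Market equilibrium (private): 49.10 + 2.24x = 114.15 - 0.48x → x_m = 23.9154.
Social marginal cost = private MC + MEC = 56.59 + 3.22x.
Set SMC = demand: 56.59 + 3.22x = 114.15 - 0.48x → x* = 15.5568.
Gap = |23.9154 − 15.5568| = 8.3586.

8.36 units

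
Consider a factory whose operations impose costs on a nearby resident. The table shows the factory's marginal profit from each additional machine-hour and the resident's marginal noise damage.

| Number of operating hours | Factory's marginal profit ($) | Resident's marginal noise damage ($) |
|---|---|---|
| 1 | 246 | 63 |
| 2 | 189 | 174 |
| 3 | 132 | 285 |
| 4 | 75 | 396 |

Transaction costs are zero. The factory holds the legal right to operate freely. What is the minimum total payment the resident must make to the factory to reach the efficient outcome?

Left alone the factory would choose level 4 (marginal profit stays positive).
Efficient level: k* = 2 (marginal profit ≥ marginal noise damage through 2).
The resident must at least cover the factory's forgone profit from cutting 4→2: 132 + 75 = 207.

$207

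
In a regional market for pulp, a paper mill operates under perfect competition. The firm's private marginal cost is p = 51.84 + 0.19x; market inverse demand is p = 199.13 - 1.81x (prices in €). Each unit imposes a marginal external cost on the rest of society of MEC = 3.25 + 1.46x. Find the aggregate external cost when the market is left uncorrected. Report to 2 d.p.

Market equilibrium (private): 51.84 + 0.19x = 199.13 - 1.81x → x_m = 73.6450.
Total external cost = ∫₀^{x_m} (3.25 + 1.46x) dx = 3.25×73.6450 + ½×1.46×73.6450² = 4198.5640.

€4198.56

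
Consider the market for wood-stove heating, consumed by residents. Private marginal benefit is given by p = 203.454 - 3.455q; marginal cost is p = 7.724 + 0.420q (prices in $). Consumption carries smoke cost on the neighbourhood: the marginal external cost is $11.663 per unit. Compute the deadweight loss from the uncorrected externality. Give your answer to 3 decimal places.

DWL = $17.552

Market equilibrium (private): 7.724 + 0.420q = 203.454 - 3.455q → q_m = 50.5110.
Social marginal benefit = demand − MEC = 191.791 - 3.455q.
Set SMB = MC: 191.791 - 3.455q = 7.724 + 0.420q → q* = 47.5012.
The welfare-loss triangle has base |q_m − q*| and height MEC(q_m) (the vertical gap between SMB and MC is zero at q* and MEC at q_m).
DWL = ½ × 3.0098 × 11.6630 = 17.5516.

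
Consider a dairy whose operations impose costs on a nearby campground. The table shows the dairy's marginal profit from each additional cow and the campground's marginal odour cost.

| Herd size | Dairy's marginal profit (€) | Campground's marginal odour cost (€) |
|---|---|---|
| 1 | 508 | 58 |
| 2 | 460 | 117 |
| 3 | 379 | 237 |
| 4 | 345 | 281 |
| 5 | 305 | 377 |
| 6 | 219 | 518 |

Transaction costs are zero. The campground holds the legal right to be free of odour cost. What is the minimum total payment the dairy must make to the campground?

€693

Efficient level: marginal profit ≥ marginal odour cost through level 4, so k* = 4.
With the campground holding the right, the dairy must at least compensate total damage at k*: 58 + 117 + 237 + 281 = 693.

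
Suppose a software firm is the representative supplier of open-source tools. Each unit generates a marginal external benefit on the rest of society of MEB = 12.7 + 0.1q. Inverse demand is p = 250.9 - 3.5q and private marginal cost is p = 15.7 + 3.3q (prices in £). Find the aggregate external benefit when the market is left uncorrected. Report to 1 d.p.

Market equilibrium (private): 15.7 + 3.3q = 250.9 - 3.5q → q_m = 34.5882.
Total external benefit = ∫₀^{q_m} (12.7 + 0.1q) dq = 12.7×34.5882 + ½×0.1×34.5882² = 499.0873.

£499.1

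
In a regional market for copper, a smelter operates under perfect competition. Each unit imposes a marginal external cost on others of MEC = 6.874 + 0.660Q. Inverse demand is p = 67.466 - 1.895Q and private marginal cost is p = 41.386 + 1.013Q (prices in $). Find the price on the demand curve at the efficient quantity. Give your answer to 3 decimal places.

Social marginal cost = private MC + MEC = 48.260 + 1.673Q.
Set SMC = demand: 48.260 + 1.673Q = 67.466 - 1.895Q → Q* = 5.3828.
Consumer price on the demand curve at Q*: 67.466 − 1.895×5.3828 = 57.2656.

P = $57.266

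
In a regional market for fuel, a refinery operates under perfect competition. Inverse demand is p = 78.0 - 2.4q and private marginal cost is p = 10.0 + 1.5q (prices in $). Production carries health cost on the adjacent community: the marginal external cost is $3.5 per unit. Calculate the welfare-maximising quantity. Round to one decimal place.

q* = 16.5

Social marginal cost = private MC + MEC = 13.5 + 1.5q.
Set SMC = demand: 13.5 + 1.5q = 78.0 - 2.4q → q* = 16.5385.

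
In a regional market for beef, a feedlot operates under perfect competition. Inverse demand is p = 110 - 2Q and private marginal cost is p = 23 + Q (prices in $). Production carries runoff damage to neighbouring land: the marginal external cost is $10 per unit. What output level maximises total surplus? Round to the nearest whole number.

Q* = 26

Social marginal cost = private MC + MEC = 33 + Q.
Set SMC = demand: 33 + Q = 110 - 2Q → Q* = 25.6667.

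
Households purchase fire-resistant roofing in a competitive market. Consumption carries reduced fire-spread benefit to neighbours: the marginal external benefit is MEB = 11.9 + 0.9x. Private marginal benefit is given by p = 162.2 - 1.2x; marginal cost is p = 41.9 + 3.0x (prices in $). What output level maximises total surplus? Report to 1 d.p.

Social marginal benefit = demand + MEB = 174.1 - 0.3x.
Set SMB = MC: 174.1 - 0.3x = 41.9 + 3.0x → x* = 40.0606.

x* = 40.1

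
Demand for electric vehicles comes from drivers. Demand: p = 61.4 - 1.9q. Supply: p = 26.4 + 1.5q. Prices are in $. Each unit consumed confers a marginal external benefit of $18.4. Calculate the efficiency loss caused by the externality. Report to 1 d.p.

Market equilibrium (private): 26.4 + 1.5q = 61.4 - 1.9q → q_m = 10.2941.
Social marginal benefit = demand + MEB = 79.8 - 1.9q.
Set SMB = MC: 79.8 - 1.9q = 26.4 + 1.5q → q* = 15.7059.
The loss is the area between SMB and MC from q* to q_m; with linear curves that's a triangle of height MEB(q_m).
DWL = ½ × 5.4118 × 18.4000 = 49.7886.

DWL = $49.8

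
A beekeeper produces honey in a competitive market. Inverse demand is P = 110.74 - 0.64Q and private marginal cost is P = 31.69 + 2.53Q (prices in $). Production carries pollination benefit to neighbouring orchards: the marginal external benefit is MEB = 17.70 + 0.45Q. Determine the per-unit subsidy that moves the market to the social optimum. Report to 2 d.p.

subsidy = $33.71 per unit

Social marginal cost = private MC − MEB = 13.99 + 2.08Q.
Set SMC = demand: 13.99 + 2.08Q = 110.74 - 0.64Q → Q* = 35.5699.
The Pigouvian subsidy equals MEB at Q*: 17.70 + 0.45×35.5699 = 33.7065.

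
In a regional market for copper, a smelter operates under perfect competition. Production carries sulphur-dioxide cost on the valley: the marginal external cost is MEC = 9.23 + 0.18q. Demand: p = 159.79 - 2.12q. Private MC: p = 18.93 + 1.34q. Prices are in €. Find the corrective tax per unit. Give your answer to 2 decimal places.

Social marginal cost = private MC + MEC = 28.16 + 1.52q.
Set SMC = demand: 28.16 + 1.52q = 159.79 - 2.12q → q* = 36.1621.
The Pigouvian tax equals MEC at q*: 9.23 + 0.18×36.1621 = 15.7392.

tax = €15.74 per unit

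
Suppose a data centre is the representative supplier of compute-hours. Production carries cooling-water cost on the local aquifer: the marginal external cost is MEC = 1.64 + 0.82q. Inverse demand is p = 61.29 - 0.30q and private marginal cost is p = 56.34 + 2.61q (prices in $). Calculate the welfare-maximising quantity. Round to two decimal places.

q* = 0.89

Social marginal cost = private MC + MEC = 57.98 + 3.43q.
Set SMC = demand: 57.98 + 3.43q = 61.29 - 0.30q → q* = 0.8874.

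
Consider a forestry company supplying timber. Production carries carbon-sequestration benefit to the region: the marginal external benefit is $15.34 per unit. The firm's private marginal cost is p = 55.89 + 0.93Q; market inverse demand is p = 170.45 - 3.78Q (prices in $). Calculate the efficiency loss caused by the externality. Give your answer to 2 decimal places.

Market equilibrium (private): 55.89 + 0.93Q = 170.45 - 3.78Q → Q_m = 24.3227.
Social marginal cost = private MC − MEB = 40.55 + 0.93Q.
Set SMC = demand: 40.55 + 0.93Q = 170.45 - 3.78Q → Q* = 27.5796.
The welfare-loss triangle has base |Q_m − Q*| and height MEB(Q_m) (the vertical gap between SMC and demand is zero at Q* and MEB at Q_m).
DWL = ½ × 3.2569 × 15.3400 = 24.9804.

DWL = $24.98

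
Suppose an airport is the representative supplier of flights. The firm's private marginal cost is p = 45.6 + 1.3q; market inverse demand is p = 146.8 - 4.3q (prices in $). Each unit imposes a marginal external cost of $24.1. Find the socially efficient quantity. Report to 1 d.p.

Social marginal cost = private MC + MEC = 69.7 + 1.3q.
Set SMC = demand: 69.7 + 1.3q = 146.8 - 4.3q → q* = 13.7679.

q* = 13.8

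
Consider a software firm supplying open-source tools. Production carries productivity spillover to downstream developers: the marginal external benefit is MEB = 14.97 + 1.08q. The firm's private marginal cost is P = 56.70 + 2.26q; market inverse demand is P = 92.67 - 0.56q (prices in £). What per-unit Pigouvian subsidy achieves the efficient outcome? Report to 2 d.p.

subsidy = £46.59 per unit

Social marginal cost = private MC − MEB = 41.73 + 1.18q.
Set SMC = demand: 41.73 + 1.18q = 92.67 - 0.56q → q* = 29.2759.
The Pigouvian subsidy equals MEB at q*: 14.97 + 1.08×29.2759 = 46.5880.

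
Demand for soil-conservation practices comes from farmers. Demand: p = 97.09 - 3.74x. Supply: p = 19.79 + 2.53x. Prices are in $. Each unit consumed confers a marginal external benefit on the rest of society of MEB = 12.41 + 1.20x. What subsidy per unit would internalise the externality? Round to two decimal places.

Social marginal benefit = demand + MEB = 109.50 - 2.54x.
Set SMB = MC: 109.50 - 2.54x = 19.79 + 2.53x → x* = 17.6943.
The Pigouvian subsidy equals MEB at x*: 12.41 + 1.20×17.6943 = 33.6432.

subsidy = $33.64 per unit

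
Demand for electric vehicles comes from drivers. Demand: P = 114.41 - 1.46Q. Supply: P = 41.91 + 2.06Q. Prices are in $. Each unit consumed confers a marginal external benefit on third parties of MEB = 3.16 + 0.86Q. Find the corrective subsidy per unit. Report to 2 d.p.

Social marginal benefit = demand + MEB = 117.57 - 0.60Q.
Set SMB = MC: 117.57 - 0.60Q = 41.91 + 2.06Q → Q* = 28.4436.
The Pigouvian subsidy equals MEB at Q*: 3.16 + 0.86×28.4436 = 27.6215.

subsidy = $27.62 per unit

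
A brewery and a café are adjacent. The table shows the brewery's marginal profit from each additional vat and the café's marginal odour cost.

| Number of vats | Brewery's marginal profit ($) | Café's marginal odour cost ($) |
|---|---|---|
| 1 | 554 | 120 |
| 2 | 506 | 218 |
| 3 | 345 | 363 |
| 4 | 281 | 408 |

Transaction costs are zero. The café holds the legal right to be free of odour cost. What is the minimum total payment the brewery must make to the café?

$338

Efficient level: marginal profit ≥ marginal odour cost through level 2, so k* = 2.
With the café holding the right, the brewery must at least compensate total damage at k*: 120 + 218 = 338.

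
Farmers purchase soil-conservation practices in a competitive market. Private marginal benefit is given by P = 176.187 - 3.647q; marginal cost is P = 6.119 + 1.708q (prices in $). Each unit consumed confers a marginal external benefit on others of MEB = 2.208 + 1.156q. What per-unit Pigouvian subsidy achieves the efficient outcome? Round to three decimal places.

subsidy = $49.636 per unit

Social marginal benefit = demand + MEB = 178.395 - 2.491q.
Set SMB = MC: 178.395 - 2.491q = 6.119 + 1.708q → q* = 41.0279.
The Pigouvian subsidy equals MEB at q*: 2.208 + 1.156×41.0279 = 49.6363.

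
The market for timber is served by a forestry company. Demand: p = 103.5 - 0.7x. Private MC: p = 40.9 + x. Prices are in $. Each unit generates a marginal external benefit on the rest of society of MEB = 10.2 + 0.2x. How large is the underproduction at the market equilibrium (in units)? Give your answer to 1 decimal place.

11.7 units

Market equilibrium (private): 40.9 + x = 103.5 - 0.7x → x_m = 36.8235.
Social marginal cost = private MC − MEB = 30.7 + 0.8x.
Set SMC = demand: 30.7 + 0.8x = 103.5 - 0.7x → x* = 48.5333.
Gap = |36.8235 − 48.5333| = 11.7098.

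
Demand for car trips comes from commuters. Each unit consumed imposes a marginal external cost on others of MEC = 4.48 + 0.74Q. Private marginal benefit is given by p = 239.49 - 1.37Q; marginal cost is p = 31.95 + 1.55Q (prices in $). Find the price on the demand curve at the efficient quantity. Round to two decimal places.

P = $163.48

Social marginal benefit = demand − MEC = 235.01 - 2.11Q.
Set SMB = MC: 235.01 - 2.11Q = 31.95 + 1.55Q → Q* = 55.4809.
Consumer price on the demand curve at Q*: 239.49 − 1.37×55.4809 = 163.4812.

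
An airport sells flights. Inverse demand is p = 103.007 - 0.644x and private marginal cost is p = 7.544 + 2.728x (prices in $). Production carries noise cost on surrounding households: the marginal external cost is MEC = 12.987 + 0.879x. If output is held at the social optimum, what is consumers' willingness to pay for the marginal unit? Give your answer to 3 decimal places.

Social marginal cost = private MC + MEC = 20.531 + 3.607x.
Set SMC = demand: 20.531 + 3.607x = 103.007 - 0.644x → x* = 19.4016.
Consumer price on the demand curve at x*: 103.007 − 0.644×19.4016 = 90.5124.

P = $90.512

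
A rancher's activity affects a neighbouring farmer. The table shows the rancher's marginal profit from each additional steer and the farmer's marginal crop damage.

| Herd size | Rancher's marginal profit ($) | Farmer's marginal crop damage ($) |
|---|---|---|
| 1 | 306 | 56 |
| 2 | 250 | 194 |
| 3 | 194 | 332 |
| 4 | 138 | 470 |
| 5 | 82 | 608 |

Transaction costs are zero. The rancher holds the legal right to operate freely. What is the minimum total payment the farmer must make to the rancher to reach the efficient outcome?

Left alone the rancher would choose level 5 (marginal profit stays positive).
Efficient level: k* = 2 (marginal profit ≥ marginal crop damage through 2).
The farmer must at least cover the rancher's forgone profit from cutting 5→2: 194 + 138 + 82 = 414.

$414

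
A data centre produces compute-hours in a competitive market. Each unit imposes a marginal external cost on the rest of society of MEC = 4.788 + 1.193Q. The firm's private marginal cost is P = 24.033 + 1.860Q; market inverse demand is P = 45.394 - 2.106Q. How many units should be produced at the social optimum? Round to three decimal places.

Social marginal cost = private MC + MEC = 28.821 + 3.053Q.
Set SMC = demand: 28.821 + 3.053Q = 45.394 - 2.106Q → Q* = 3.2124.

Q* = 3.212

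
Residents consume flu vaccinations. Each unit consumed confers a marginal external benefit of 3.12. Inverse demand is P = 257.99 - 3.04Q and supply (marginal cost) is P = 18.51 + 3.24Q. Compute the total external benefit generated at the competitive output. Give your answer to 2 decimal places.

Market equilibrium (private): 18.51 + 3.24Q = 257.99 - 3.04Q → Q_m = 38.1338.
Total external benefit = MEB × Q_m = 3.12 × 38.1338 = 118.9775.

118.98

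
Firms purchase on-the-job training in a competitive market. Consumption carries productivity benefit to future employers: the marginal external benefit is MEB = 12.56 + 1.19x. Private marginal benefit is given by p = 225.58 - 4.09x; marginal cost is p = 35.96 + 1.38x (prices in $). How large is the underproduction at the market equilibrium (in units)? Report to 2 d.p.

Market equilibrium (private): 35.96 + 1.38x = 225.58 - 4.09x → x_m = 34.6654.
Social marginal benefit = demand + MEB = 238.14 - 2.90x.
Set SMB = MC: 238.14 - 2.90x = 35.96 + 1.38x → x* = 47.2383.
Gap = |34.6654 − 47.2383| = 12.5729.

12.57 units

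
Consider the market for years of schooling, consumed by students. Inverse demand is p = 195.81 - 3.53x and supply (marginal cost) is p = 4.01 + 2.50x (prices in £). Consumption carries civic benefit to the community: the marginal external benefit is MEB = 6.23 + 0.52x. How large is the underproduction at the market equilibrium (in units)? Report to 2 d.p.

4.13 units

Market equilibrium (private): 4.01 + 2.50x = 195.81 - 3.53x → x_m = 31.8076.
Social marginal benefit = demand + MEB = 202.04 - 3.01x.
Set SMB = MC: 202.04 - 3.01x = 4.01 + 2.50x → x* = 35.9401.
Gap = |31.8076 − 35.9401| = 4.1325.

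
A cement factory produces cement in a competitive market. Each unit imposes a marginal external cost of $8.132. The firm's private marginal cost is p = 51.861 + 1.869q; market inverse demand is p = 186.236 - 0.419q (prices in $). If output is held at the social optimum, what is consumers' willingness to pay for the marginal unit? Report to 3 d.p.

Social marginal cost = private MC + MEC = 59.993 + 1.869q.
Set SMC = demand: 59.993 + 1.869q = 186.236 - 0.419q → q* = 55.1761.
Consumer price on the demand curve at q*: 186.236 − 0.419×55.1761 = 163.1172.

P = $163.117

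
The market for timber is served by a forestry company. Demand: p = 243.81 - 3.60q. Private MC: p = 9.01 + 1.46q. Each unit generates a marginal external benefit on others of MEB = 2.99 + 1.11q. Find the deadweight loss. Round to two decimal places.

Market equilibrium (private): 9.01 + 1.46q = 243.81 - 3.60q → q_m = 46.4032.
Social marginal cost = private MC − MEB = 6.02 + 0.35q.
Set SMC = demand: 6.02 + 0.35q = 243.81 - 3.60q → q* = 60.2000.
Between q* and q_m the wedge demand − SMC runs linearly from 0 to MEB(q_m), so the loss is a triangle.
DWL = ½ × 13.7968 × 54.4975 = 375.9456.

DWL = 375.95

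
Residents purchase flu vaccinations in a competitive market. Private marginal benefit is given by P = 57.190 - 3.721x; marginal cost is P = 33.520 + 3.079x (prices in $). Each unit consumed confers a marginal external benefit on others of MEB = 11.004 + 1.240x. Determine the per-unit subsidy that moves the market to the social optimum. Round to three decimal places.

Social marginal benefit = demand + MEB = 68.194 - 2.481x.
Set SMB = MC: 68.194 - 2.481x = 33.520 + 3.079x → x* = 6.2363.
The Pigouvian subsidy equals MEB at x*: 11.004 + 1.240×6.2363 = 18.7370.

subsidy = $18.737 per unit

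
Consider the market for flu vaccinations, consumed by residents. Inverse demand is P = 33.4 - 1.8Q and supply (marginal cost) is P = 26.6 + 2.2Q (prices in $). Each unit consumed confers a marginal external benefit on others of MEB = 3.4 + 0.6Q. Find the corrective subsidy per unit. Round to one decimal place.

subsidy = $5.2 per unit

Social marginal benefit = demand + MEB = 36.8 - 1.2Q.
Set SMB = MC: 36.8 - 1.2Q = 26.6 + 2.2Q → Q* = 3.0000.
The Pigouvian subsidy equals MEB at Q*: 3.4 + 0.6×3.0000 = 5.2000.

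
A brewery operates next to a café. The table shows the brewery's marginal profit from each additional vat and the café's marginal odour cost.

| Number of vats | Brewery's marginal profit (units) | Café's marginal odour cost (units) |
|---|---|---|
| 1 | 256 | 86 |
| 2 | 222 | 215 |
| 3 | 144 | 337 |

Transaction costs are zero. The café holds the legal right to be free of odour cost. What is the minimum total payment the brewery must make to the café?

301

Efficient level: marginal profit ≥ marginal odour cost through level 2, so k* = 2.
With the café holding the right, the brewery must at least compensate total damage at k*: 86 + 215 = 301.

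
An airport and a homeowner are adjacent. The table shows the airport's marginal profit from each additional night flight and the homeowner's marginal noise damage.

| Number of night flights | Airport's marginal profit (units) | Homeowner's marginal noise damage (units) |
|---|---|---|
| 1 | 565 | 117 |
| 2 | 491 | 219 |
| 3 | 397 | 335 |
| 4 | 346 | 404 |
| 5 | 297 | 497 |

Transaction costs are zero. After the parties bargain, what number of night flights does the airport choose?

3

Bargaining reaches the level where marginal profit last exceeds marginal noise damage.
That holds through level 3 (397 ≥ 335) but not at 4 (346 < 404).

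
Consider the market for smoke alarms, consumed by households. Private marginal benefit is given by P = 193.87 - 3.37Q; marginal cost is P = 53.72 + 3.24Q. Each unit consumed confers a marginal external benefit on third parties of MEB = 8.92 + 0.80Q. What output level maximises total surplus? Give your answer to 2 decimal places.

Q* = 25.66

Social marginal benefit = demand + MEB = 202.79 - 2.57Q.
Set SMB = MC: 202.79 - 2.57Q = 53.72 + 3.24Q → Q* = 25.6575.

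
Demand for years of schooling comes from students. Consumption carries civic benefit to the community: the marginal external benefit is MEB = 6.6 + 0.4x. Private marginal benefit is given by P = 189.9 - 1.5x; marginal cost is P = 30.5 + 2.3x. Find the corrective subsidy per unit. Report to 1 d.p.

subsidy = 26.1 per unit

Social marginal benefit = demand + MEB = 196.5 - 1.1x.
Set SMB = MC: 196.5 - 1.1x = 30.5 + 2.3x → x* = 48.8235.
The Pigouvian subsidy equals MEB at x*: 6.6 + 0.4×48.8235 = 26.1294.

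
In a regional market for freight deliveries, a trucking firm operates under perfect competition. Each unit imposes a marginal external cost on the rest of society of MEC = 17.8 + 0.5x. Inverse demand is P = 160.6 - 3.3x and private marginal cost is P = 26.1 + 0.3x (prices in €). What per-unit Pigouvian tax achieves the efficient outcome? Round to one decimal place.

tax = €32.0 per unit

Social marginal cost = private MC + MEC = 43.9 + 0.8x.
Set SMC = demand: 43.9 + 0.8x = 160.6 - 3.3x → x* = 28.4634.
The Pigouvian tax equals MEC at x*: 17.8 + 0.5×28.4634 = 32.0317.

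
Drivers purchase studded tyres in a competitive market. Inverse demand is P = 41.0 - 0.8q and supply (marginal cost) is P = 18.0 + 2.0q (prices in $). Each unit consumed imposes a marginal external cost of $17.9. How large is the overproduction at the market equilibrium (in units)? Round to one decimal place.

6.4 units

Market equilibrium (private): 18.0 + 2.0q = 41.0 - 0.8q → q_m = 8.2143.
Social marginal benefit = demand − MEC = 23.1 - 0.8q.
Set SMB = MC: 23.1 - 0.8q = 18.0 + 2.0q → q* = 1.8214.
Gap = |8.2143 − 1.8214| = 6.3929.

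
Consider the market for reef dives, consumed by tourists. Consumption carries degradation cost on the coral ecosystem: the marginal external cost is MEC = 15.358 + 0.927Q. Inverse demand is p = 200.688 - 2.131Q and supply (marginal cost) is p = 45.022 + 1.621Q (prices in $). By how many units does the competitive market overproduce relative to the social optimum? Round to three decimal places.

11.502 units

Market equilibrium (private): 45.022 + 1.621Q = 200.688 - 2.131Q → Q_m = 41.4888.
Social marginal benefit = demand − MEC = 185.330 - 3.058Q.
Set SMB = MC: 185.330 - 3.058Q = 45.022 + 1.621Q → Q* = 29.9867.
Gap = |41.4888 − 29.9867| = 11.5021.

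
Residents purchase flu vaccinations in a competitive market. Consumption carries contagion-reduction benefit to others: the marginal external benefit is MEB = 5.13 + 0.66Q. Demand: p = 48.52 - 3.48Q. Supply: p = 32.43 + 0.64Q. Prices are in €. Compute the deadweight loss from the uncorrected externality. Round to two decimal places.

Market equilibrium (private): 32.43 + 0.64Q = 48.52 - 3.48Q → Q_m = 3.9053.
Social marginal benefit = demand + MEB = 53.65 - 2.82Q.
Set SMB = MC: 53.65 - 2.82Q = 32.43 + 0.64Q → Q* = 6.1329.
The welfare-loss triangle has base |Q_m − Q*| and height MEB(Q_m) (the vertical gap between SMB and MC is zero at Q* and MEB at Q_m).
DWL = ½ × 2.2276 × 7.7075 = 8.5846.

DWL = €8.58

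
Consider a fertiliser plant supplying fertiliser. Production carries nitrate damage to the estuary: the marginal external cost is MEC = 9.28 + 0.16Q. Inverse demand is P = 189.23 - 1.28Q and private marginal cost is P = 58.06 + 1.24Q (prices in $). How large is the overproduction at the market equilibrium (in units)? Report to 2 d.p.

6.57 units

Market equilibrium (private): 58.06 + 1.24Q = 189.23 - 1.28Q → Q_m = 52.0516.
Social marginal cost = private MC + MEC = 67.34 + 1.40Q.
Set SMC = demand: 67.34 + 1.40Q = 189.23 - 1.28Q → Q* = 45.4813.
Gap = |52.0516 − 45.4813| = 6.5703.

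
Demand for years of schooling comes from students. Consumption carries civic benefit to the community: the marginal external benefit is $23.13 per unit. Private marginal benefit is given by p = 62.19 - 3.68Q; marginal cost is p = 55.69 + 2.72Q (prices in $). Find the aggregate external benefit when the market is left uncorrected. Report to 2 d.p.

Market equilibrium (private): 55.69 + 2.72Q = 62.19 - 3.68Q → Q_m = 1.0156.
Total external benefit = MEB × Q_m = 23.13 × 1.0156 = 23.4908.

$23.49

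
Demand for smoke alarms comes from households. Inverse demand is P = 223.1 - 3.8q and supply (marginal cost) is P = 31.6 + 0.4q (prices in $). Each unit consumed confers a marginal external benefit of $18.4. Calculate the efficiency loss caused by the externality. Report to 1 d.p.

DWL = $40.3

Market equilibrium (private): 31.6 + 0.4q = 223.1 - 3.8q → q_m = 45.5952.
Social marginal benefit = demand + MEB = 241.5 - 3.8q.
Set SMB = MC: 241.5 - 3.8q = 31.6 + 0.4q → q* = 49.9762.
Height of the DWL triangle at q_m is SMB(q_m) − MC(q_m) = MEB(q_m) = 18.4000.
DWL = ½ × 4.3810 × 18.4000 = 40.3052.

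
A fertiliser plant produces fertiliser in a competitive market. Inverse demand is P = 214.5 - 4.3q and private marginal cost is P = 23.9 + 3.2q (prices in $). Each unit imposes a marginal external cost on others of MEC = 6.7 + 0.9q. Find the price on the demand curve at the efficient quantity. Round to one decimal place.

Social marginal cost = private MC + MEC = 30.6 + 4.1q.
Set SMC = demand: 30.6 + 4.1q = 214.5 - 4.3q → q* = 21.8929.
Consumer price on the demand curve at q*: 214.5 − 4.3×21.8929 = 120.3605.

P = $120.4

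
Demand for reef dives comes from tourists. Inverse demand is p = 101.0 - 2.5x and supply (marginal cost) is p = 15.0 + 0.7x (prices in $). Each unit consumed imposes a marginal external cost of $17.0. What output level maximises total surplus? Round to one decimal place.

Social marginal benefit = demand − MEC = 84.0 - 2.5x.
Set SMB = MC: 84.0 - 2.5x = 15.0 + 0.7x → x* = 21.5625.

x* = 21.6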